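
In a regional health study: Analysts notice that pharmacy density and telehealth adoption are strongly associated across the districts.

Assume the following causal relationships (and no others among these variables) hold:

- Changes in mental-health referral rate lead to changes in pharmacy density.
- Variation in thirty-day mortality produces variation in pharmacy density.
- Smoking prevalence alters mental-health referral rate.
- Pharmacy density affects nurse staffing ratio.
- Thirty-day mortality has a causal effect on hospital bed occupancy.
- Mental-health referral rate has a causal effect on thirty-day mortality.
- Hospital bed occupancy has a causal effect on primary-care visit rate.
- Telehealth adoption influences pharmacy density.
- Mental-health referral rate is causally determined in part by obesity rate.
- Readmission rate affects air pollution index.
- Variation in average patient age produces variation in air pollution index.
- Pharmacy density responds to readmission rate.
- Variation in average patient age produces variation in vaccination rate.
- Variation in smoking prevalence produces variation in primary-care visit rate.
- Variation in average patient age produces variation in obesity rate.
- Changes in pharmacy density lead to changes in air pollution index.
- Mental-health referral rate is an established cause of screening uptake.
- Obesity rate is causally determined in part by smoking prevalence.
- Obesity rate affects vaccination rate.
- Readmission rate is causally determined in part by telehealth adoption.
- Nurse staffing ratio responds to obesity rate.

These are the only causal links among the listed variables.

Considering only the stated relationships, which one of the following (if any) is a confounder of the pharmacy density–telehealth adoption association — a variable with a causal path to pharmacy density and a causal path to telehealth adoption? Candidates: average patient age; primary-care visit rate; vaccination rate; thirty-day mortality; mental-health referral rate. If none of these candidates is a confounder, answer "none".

none

None of the listed candidates has causal paths to both pharmacy density and telehealth adoption in the stated relationships, so none is a common cause.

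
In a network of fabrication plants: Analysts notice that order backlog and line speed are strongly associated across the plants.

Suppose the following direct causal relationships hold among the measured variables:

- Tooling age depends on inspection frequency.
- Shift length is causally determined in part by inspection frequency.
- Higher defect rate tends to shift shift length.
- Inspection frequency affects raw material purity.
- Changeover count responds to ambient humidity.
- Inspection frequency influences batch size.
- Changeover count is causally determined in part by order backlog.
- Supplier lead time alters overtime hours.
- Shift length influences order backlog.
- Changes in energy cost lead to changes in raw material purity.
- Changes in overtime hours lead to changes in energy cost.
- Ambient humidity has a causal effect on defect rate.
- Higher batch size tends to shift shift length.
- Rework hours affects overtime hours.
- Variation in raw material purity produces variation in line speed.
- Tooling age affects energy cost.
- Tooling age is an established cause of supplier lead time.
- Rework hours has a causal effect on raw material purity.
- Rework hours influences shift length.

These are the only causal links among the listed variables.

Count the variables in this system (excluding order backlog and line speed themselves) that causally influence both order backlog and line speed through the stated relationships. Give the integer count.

2

The common causes are: inspection frequency (to order backlog via inspection frequency → shift length → order backlog; to line speed via inspection frequency → raw material purity → line speed); rework hours (to order backlog via rework hours → shift length → order backlog; to line speed via rework hours → raw material purity → line speed).
Every other variable lacks a causal path to at least one of order backlog and line speed.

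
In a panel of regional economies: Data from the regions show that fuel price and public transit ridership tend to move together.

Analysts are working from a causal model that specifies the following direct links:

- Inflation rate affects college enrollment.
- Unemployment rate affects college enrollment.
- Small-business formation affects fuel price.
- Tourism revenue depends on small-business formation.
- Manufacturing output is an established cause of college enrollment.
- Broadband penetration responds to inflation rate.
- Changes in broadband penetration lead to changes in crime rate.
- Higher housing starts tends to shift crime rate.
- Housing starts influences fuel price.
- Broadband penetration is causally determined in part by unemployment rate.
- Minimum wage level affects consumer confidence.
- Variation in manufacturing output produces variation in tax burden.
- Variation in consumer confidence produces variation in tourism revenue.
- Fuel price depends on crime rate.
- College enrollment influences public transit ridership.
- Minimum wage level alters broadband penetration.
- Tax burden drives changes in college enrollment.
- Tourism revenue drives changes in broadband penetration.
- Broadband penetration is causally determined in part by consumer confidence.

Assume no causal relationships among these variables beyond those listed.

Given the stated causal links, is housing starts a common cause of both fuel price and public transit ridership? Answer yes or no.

Housing starts has no stated causal path to public transit ridership. A confounder must cause both variables, so housing starts does not qualify.

no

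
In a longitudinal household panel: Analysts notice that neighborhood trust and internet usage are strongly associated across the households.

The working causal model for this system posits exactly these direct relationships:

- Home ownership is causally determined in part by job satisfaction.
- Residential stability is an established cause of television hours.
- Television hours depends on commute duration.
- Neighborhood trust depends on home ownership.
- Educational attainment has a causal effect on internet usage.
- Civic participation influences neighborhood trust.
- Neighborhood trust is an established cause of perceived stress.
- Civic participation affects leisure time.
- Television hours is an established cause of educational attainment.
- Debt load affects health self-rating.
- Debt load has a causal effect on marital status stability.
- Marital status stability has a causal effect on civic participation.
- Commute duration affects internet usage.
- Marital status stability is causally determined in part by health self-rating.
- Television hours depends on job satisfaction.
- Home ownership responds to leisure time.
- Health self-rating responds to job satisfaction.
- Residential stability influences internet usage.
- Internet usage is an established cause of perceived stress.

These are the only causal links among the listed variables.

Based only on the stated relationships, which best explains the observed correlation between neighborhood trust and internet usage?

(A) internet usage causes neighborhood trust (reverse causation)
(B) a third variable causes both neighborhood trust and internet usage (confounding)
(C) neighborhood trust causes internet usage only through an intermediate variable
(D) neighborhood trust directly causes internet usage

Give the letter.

Job satisfaction causes neighborhood trust (job satisfaction → home ownership → neighborhood trust) and internet usage (job satisfaction → television hours → educational attainment → internet usage) — a common cause creating the correlation.
There is no stated path from neighborhood trust to internet usage or from internet usage to neighborhood trust, so neither direct nor reverse causation applies.

B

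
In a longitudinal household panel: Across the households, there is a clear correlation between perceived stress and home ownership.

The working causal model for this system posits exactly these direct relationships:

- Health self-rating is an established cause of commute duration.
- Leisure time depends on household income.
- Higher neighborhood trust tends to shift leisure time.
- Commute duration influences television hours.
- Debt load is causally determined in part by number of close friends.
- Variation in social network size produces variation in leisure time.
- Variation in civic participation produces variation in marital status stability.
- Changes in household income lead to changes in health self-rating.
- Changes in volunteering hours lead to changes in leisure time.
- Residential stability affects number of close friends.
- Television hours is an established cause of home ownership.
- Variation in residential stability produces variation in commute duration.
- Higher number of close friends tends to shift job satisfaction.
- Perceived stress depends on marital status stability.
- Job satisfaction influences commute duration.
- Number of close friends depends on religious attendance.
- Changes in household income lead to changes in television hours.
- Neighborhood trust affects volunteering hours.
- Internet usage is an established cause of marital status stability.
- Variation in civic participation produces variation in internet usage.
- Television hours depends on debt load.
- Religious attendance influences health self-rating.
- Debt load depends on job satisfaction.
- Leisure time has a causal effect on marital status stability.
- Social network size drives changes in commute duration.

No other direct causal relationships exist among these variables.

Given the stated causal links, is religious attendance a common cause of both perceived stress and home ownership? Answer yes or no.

no

Religious attendance has no stated causal path to perceived stress. A confounder must cause both variables, so religious attendance does not qualify.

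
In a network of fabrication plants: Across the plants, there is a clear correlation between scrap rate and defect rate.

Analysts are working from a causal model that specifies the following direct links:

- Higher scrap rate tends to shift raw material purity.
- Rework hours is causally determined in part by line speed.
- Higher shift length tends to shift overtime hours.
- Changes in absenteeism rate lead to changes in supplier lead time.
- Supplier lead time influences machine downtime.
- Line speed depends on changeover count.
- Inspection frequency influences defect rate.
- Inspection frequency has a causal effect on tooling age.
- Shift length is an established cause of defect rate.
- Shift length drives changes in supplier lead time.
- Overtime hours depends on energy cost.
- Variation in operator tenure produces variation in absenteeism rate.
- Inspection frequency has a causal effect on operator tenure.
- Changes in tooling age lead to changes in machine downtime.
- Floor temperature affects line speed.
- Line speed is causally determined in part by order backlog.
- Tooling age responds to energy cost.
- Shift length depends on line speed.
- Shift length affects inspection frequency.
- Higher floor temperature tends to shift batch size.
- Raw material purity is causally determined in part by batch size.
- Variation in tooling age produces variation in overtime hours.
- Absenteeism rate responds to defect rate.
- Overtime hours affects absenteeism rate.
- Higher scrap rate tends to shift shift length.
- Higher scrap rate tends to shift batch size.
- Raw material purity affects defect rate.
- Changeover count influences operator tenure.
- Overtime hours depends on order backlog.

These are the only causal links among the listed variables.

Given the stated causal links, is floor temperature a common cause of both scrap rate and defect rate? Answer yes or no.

Floor temperature has no stated causal path to scrap rate. A confounder must cause both variables, so floor temperature does not qualify.

no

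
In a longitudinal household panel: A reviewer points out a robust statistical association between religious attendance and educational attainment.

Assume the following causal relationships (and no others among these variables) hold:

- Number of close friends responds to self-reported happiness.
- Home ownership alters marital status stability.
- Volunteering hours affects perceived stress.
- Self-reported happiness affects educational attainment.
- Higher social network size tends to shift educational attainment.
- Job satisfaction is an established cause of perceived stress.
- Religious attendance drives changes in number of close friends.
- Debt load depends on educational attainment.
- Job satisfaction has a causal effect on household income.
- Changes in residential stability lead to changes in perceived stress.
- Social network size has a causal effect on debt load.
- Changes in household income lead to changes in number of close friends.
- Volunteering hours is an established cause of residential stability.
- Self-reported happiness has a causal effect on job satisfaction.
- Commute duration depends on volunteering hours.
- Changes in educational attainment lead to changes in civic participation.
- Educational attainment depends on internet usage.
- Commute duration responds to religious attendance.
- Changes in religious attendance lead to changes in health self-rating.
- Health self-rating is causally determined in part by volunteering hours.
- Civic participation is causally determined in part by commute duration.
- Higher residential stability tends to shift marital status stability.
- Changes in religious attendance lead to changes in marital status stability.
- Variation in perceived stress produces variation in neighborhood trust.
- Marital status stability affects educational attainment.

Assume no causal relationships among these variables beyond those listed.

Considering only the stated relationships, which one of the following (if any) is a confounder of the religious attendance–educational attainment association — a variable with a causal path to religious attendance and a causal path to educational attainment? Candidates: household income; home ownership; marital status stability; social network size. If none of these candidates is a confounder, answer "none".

None of the listed candidates has causal paths to both religious attendance and educational attainment in the stated relationships, so none is a common cause.

none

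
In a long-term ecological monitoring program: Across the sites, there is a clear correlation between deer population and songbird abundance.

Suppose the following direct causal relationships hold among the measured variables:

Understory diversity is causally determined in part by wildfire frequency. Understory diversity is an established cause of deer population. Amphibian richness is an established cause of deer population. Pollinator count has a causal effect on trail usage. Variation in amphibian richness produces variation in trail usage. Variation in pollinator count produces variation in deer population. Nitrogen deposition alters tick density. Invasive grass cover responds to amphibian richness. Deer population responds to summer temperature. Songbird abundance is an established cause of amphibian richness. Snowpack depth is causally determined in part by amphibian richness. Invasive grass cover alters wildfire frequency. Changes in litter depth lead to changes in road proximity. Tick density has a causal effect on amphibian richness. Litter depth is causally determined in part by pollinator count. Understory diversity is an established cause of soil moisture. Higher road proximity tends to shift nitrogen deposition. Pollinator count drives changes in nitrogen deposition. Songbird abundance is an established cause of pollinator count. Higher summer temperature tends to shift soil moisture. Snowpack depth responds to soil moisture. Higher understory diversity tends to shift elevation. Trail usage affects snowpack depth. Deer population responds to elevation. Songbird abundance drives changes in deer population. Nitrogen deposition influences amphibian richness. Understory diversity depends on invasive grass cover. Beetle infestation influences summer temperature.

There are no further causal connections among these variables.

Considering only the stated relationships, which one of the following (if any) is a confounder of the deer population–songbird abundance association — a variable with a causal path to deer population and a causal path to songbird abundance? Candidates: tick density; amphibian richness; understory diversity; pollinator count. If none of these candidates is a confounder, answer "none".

None of the listed candidates has causal paths to both deer population and songbird abundance in the stated relationships, so none is a common cause.

none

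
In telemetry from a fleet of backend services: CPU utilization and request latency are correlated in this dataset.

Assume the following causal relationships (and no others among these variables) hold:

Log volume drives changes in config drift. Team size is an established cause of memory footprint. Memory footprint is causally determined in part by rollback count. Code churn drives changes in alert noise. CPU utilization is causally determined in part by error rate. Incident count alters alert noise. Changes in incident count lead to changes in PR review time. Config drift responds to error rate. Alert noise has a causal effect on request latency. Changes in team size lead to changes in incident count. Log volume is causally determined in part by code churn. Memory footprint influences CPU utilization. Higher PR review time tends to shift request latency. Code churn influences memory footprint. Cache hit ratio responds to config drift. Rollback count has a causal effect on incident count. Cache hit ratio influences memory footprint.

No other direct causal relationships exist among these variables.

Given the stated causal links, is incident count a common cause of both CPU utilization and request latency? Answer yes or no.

Incident count has no stated causal path to CPU utilization. A confounder must cause both variables, so incident count does not qualify.

no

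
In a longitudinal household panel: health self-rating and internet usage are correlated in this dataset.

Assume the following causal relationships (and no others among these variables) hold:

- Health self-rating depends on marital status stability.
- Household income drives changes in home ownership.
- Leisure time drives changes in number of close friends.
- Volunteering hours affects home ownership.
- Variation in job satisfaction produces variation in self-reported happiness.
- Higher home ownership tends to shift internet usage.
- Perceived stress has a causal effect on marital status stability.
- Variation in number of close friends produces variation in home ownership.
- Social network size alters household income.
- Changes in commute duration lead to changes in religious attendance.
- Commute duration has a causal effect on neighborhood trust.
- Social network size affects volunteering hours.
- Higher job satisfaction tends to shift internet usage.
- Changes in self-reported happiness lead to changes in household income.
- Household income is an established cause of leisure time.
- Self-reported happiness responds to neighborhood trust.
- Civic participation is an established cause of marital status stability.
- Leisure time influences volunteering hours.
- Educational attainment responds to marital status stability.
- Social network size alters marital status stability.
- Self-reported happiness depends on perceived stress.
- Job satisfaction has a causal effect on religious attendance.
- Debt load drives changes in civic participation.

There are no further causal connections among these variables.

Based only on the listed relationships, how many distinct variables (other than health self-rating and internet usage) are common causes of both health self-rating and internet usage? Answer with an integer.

2

The common causes are: perceived stress (to health self-rating via perceived stress → marital status stability → health self-rating; to internet usage via perceived stress → self-reported happiness → household income → home ownership → internet usage); social network size (to health self-rating via social network size → marital status stability → health self-rating; to internet usage via social network size → volunteering hours → home ownership → internet usage).
Every other variable lacks a causal path to at least one of health self-rating and internet usage.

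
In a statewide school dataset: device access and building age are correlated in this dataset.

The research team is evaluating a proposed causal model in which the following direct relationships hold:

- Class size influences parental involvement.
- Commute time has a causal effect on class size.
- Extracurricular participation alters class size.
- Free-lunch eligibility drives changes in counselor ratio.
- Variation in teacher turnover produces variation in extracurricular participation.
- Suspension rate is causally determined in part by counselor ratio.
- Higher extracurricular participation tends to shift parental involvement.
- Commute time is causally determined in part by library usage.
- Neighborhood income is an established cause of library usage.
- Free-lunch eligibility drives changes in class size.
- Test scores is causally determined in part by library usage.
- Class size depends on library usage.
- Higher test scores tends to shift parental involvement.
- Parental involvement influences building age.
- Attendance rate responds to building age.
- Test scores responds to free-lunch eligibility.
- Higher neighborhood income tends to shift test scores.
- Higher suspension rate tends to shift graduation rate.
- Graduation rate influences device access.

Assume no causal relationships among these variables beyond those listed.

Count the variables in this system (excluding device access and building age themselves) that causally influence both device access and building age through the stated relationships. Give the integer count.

The common causes are: free-lunch eligibility (to device access via free-lunch eligibility → counselor ratio → suspension rate → graduation rate → device access; to building age via free-lunch eligibility → class size → parental involvement → building age).
Every other variable lacks a causal path to at least one of device access and building age.

1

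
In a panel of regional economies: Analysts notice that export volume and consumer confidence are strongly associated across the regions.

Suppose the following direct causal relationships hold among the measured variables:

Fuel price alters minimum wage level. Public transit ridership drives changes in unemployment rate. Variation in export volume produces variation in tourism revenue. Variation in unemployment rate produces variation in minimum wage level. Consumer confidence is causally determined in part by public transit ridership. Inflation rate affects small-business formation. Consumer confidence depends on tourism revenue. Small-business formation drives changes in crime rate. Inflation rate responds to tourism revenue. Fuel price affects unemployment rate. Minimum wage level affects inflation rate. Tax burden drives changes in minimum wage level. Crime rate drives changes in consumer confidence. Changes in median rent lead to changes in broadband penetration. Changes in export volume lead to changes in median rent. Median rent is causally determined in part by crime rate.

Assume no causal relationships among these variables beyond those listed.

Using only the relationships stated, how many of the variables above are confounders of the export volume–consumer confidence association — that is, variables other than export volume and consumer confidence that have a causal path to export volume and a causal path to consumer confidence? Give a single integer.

0

No listed variable has a causal path to both export volume and consumer confidence, so there are no common causes.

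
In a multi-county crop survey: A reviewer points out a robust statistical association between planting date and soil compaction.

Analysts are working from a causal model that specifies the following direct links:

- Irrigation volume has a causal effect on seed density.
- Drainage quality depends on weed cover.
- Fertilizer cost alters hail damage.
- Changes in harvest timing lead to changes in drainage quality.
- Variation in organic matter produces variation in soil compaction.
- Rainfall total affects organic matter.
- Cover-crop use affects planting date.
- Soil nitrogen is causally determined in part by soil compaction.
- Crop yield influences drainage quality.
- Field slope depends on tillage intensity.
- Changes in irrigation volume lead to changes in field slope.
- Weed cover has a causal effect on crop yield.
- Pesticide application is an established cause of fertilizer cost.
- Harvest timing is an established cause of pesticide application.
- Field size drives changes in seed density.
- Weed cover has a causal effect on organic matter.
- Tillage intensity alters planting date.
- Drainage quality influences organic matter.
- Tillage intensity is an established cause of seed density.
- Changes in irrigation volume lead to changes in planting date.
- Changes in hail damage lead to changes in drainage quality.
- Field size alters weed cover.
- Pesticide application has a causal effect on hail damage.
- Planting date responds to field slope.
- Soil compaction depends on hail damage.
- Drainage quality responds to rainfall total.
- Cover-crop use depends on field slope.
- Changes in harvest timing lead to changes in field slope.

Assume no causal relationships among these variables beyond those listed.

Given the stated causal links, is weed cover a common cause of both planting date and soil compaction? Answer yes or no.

no

Weed cover has no stated causal path to planting date. A confounder must cause both variables, so weed cover does not qualify.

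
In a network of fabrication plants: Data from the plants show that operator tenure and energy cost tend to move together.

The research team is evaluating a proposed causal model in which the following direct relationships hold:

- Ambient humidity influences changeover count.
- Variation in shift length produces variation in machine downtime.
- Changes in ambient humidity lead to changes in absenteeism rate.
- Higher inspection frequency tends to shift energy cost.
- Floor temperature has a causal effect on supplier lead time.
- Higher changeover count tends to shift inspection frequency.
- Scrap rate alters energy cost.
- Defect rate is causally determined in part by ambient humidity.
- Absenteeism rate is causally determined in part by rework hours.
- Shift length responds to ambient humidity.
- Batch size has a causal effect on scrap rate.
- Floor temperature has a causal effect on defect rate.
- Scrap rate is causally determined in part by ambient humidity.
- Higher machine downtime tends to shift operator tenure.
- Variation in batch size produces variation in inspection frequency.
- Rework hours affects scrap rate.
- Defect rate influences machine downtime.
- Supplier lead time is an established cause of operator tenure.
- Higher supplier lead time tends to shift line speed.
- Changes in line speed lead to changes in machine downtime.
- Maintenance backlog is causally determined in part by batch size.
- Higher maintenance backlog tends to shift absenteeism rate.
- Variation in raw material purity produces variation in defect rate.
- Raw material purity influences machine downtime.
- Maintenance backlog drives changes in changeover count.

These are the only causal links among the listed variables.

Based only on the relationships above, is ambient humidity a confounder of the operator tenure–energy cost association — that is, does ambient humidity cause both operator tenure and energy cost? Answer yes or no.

Ambient humidity has a causal path to operator tenure (ambient humidity → defect rate → machine downtime → operator tenure) and to energy cost (ambient humidity → scrap rate → energy cost), so it is a common cause of both — a confounder.

yes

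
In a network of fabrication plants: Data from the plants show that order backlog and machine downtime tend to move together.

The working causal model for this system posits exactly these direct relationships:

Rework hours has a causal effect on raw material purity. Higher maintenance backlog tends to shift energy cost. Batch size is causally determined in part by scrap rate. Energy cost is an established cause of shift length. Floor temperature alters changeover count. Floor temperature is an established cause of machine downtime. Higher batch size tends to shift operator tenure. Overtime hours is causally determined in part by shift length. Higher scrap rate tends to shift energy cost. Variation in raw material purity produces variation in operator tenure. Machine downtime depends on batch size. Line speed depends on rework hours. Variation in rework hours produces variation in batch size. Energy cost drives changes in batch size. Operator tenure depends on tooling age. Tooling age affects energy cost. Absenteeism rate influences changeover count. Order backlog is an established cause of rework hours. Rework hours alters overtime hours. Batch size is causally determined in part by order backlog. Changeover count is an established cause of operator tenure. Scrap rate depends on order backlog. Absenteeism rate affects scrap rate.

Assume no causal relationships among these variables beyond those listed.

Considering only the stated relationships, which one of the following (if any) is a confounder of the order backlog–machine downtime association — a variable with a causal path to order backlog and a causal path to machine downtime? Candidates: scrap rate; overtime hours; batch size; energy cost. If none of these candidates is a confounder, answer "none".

None of the listed candidates has causal paths to both order backlog and machine downtime in the stated relationships, so none is a common cause.

none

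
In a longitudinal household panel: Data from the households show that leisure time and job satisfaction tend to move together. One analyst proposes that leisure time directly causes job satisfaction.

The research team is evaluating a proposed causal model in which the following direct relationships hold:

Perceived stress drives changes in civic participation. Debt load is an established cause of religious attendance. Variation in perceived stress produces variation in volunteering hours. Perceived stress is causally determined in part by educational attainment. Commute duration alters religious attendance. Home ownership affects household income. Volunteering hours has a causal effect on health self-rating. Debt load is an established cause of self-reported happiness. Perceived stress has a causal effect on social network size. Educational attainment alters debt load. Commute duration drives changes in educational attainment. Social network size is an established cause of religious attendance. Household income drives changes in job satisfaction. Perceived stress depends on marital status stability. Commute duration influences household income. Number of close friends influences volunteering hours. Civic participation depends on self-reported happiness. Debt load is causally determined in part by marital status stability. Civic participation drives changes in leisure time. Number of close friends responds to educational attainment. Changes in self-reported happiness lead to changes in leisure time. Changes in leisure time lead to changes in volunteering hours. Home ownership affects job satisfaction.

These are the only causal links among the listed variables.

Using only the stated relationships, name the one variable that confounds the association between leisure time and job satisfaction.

commute duration

Commute duration has a causal path to leisure time (commute duration → educational attainment → perceived stress → civic participation → leisure time) and a separate causal path to job satisfaction (commute duration → household income → job satisfaction), so it is a common cause of both.
No stated relationship gives leisure time a causal route to job satisfaction, so the correlation is explained by the shared upstream cause rather than a direct effect.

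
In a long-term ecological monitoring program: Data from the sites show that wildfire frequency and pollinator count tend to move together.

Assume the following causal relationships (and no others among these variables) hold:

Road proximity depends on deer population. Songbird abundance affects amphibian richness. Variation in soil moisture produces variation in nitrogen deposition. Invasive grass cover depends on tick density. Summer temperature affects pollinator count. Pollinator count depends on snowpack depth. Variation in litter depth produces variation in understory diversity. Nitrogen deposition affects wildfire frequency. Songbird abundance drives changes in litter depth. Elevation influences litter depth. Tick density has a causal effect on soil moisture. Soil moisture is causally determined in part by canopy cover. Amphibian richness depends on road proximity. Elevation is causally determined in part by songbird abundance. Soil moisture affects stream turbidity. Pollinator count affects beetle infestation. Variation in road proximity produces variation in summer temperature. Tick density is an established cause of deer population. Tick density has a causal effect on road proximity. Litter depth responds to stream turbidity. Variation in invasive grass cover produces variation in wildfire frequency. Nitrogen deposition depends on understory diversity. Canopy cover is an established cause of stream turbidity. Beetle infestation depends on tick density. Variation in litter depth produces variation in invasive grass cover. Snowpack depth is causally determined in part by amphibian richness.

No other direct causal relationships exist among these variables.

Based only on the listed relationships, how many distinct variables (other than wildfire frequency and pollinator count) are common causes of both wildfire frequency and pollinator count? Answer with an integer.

2

The common causes are: songbird abundance (to wildfire frequency via songbird abundance → litter depth → invasive grass cover → wildfire frequency; to pollinator count via songbird abundance → amphibian richness → snowpack depth → pollinator count); tick density (to wildfire frequency via tick density → invasive grass cover → wildfire frequency; to pollinator count via tick density → road proximity → summer temperature → pollinator count).
Every other variable lacks a causal path to at least one of wildfire frequency and pollinator count.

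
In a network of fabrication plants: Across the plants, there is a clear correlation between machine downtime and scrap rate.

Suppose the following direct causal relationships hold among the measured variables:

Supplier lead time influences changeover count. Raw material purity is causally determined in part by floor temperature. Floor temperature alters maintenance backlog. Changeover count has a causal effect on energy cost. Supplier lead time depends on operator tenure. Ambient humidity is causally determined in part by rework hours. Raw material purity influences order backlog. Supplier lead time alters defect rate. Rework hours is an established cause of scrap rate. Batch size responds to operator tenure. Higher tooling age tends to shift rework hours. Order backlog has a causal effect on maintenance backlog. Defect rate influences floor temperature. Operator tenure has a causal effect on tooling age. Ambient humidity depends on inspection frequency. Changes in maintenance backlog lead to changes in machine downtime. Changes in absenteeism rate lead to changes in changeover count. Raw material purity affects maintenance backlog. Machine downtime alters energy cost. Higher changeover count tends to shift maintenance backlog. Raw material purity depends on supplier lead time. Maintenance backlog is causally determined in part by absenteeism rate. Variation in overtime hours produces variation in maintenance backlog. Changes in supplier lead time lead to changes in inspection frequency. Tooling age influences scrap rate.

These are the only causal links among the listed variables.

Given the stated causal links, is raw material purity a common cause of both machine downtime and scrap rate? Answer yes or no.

no

Raw material purity has no stated causal path to scrap rate. A confounder must cause both variables, so raw material purity does not qualify.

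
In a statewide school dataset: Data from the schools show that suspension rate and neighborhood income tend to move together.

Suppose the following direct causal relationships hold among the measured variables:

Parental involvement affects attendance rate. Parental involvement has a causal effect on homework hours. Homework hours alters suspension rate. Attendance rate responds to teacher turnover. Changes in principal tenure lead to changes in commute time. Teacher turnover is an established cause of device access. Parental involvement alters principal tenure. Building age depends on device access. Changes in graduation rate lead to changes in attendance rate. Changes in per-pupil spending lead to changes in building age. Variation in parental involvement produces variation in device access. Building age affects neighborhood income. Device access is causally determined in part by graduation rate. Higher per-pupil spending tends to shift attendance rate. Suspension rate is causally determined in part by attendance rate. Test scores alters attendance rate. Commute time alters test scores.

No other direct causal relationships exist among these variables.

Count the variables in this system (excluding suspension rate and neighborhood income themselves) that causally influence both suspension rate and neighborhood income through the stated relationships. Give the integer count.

The common causes are: graduation rate (to suspension rate via graduation rate → attendance rate → suspension rate; to neighborhood income via graduation rate → device access → building age → neighborhood income); parental involvement (to suspension rate via parental involvement → homework hours → suspension rate; to neighborhood income via parental involvement → device access → building age → neighborhood income); per-pupil spending (to suspension rate via per-pupil spending → attendance rate → suspension rate; to neighborhood income via per-pupil spending → building age → neighborhood income); teacher turnover (to suspension rate via teacher turnover → attendance rate → suspension rate; to neighborhood income via teacher turnover → device access → building age → neighborhood income).
Every other variable lacks a causal path to at least one of suspension rate and neighborhood income.

4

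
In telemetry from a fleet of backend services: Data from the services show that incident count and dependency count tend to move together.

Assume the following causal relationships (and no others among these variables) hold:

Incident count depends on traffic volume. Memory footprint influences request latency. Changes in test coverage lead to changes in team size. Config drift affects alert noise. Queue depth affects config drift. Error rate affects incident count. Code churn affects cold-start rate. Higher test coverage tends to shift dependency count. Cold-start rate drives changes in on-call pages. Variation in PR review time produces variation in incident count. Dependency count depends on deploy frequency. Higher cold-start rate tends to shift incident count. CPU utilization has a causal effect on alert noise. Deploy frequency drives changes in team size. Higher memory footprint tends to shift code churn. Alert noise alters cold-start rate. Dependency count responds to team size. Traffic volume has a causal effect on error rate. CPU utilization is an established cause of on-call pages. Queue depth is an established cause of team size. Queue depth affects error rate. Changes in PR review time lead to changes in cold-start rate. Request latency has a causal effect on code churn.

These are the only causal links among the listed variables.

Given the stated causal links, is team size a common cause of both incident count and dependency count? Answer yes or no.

no

Team size has no stated causal path to incident count. A confounder must cause both variables, so team size does not qualify.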